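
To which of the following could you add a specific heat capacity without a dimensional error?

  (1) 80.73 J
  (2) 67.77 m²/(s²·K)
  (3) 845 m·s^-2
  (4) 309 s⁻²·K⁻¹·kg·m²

Reference: [specific heat capacity] = m²·s⁻²·K⁻¹.
Each option:
  (1) J = N·m = kg·m²·s⁻²
  (2) m²·s⁻²·K⁻¹  ← same
  (3) m·s⁻²
  (4) kg·m²·s⁻²·K⁻¹
Only (2) matches m²·s⁻²·K⁻¹.

(2)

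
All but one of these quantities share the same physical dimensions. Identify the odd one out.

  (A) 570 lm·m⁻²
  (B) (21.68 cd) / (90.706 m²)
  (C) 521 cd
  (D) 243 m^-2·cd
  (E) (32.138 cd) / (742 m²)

Expand each in SI base units:
  (A) lm·m⁻² = cd·m⁻² = m⁻²·cd
  (B) [cd] / [m²] = m⁻²·cd
  (C) cd
  (D) cd·m⁻² = m⁻²·cd
  (E) [cd] / [m²] = m⁻²·cd
All reduce to m⁻²·cd except (C), which is cd.

(C)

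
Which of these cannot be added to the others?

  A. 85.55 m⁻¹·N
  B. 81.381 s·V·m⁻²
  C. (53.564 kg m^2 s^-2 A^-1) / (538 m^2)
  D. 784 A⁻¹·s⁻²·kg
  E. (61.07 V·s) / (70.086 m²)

Expand each in SI base units:
  A. N·m⁻¹ = kg·m·s⁻²·m⁻¹ = kg·s⁻²
  B. V·s·m⁻² = J·C⁻¹·s·m⁻² = kg·s⁻²·A⁻¹
  C. [kg·m²·s⁻²·A⁻¹] / [m²] = kg·s⁻²·A⁻¹
  D. kg·s⁻²·A⁻¹
  E. [kg·m²·s⁻²·A⁻¹] / [m²] = kg·s⁻²·A⁻¹
All reduce to kg·s⁻²·A⁻¹ except A., which is kg·s⁻².

A.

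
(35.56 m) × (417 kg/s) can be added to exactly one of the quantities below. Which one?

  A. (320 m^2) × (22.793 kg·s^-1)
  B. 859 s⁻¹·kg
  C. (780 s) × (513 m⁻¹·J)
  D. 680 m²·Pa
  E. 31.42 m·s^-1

C.

Reference: [m] · [kg·s⁻¹] = kg·m·s⁻¹.
Each option:
  A. [m²] · [kg·s⁻¹] = kg·m²·s⁻¹
  B. kg·s⁻¹
  C. [s] · [kg·m·s⁻²] = kg·m·s⁻¹  ← same
  D. Pa·m² = N·m⁻²·m² = kg·m·s⁻²
  E. m·s⁻¹
Only C. matches kg·m·s⁻¹.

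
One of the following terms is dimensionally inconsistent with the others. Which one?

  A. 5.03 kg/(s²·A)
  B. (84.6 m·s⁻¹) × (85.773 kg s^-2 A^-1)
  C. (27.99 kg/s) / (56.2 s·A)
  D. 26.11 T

Reduce each to base SI dimensions:
  A. kg·s⁻²·A⁻¹
  B. [m·s⁻¹] · [kg·s⁻²·A⁻¹] = kg·m·s⁻³·A⁻¹
  C. [kg·s⁻¹] / [s·A] = kg·s⁻²·A⁻¹
  D. T = Wb·m⁻² = kg·s⁻²·A⁻¹
All reduce to kg·s⁻²·A⁻¹ except B., which is kg·m·s⁻³·A⁻¹.

B.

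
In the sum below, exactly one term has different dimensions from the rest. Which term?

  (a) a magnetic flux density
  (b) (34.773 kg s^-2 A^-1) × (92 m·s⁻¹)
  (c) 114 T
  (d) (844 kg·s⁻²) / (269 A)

Expand each in SI base units:
  (a) [magnetic flux density] = kg·s⁻²·A⁻¹
  (b) [kg·s⁻²·A⁻¹] · [m·s⁻¹] = kg·m·s⁻³·A⁻¹
  (c) T = Wb·m⁻² = kg·s⁻²·A⁻¹
  (d) [kg·s⁻²] / [A] = kg·s⁻²·A⁻¹
All reduce to kg·s⁻²·A⁻¹ except (b), which is kg·m·s⁻³·A⁻¹.

(b)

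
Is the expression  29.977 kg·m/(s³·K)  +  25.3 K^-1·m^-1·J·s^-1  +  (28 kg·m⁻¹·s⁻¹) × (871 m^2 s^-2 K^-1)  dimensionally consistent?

Yes

In SI base units:
  29.977 kg·m/(s³·K):  kg·m·s⁻³·K⁻¹
  25.3 K^-1·m^-1·J·s^-1:  J·s⁻¹·m⁻¹·K⁻¹ = N·m·s⁻¹·m⁻¹·K⁻¹ = kg·m·s⁻³·K⁻¹
  (28 kg·m⁻¹·s⁻¹) × (871 m^2 s^-2 K^-1):  [kg·m⁻¹·s⁻¹] · [m²·s⁻²·K⁻¹] = kg·m·s⁻³·K⁻¹
Every term reduces to kg·m·s⁻³·K⁻¹.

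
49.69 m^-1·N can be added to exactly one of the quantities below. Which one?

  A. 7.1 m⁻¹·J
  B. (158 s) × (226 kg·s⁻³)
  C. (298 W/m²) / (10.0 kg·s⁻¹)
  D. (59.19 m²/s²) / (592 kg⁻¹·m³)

B.

Reference: N·m⁻¹ = kg·m·s⁻²·m⁻¹ = kg·s⁻².
Each option:
  A. J·m⁻¹ = N·m·m⁻¹ = kg·m·s⁻²
  B. [s] · [kg·s⁻³] = kg·s⁻²  ← same
  C. [kg·s⁻³] / [kg·s⁻¹] = s⁻²
  D. [m²·s⁻²] / [kg⁻¹·m³] = kg·m⁻¹·s⁻²
Only B. matches kg·s⁻².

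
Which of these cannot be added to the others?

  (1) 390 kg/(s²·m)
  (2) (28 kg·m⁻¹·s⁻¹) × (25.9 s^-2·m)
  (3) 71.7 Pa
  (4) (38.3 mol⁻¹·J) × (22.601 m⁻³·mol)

(2)

Expand each in SI base units:
  (1) kg·m⁻¹·s⁻²
  (2) [kg·m⁻¹·s⁻¹] · [m·s⁻²] = kg·s⁻³
  (3) Pa = N·m⁻² = kg·m⁻¹·s⁻²
  (4) [kg·m²·s⁻²·mol⁻¹] · [m⁻³·mol] = kg·m⁻¹·s⁻²
All reduce to kg·m⁻¹·s⁻² except (2), which is kg·s⁻³.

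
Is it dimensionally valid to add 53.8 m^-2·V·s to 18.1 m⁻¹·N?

In SI base units:
  53.8 m^-2·V·s:  V·s·m⁻² = J·C⁻¹·s·m⁻² = kg·s⁻²·A⁻¹
  18.1 m⁻¹·N:  N·m⁻¹ = kg·m·s⁻²·m⁻¹ = kg·s⁻²
kg·s⁻²·A⁻¹ ≠ kg·s⁻², so they cannot be added.

No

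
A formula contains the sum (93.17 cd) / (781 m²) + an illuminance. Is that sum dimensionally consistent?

Work out the base dimensions of each:
  (93.17 cd) / (781 m²):  [cd] / [m²] = m⁻²·cd
  an illuminance:  [illuminance] = m⁻²·cd
Both are m⁻²·cd, so they have the same dimensions and can be added.

Yes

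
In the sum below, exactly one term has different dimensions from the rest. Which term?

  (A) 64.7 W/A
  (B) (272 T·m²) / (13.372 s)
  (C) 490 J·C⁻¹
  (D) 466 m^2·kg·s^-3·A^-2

(D)

Expand each in SI base units:
  (A) W·A⁻¹ = J·s⁻¹·A⁻¹ = kg·m²·s⁻³·A⁻¹
  (B) [kg·m²·s⁻²·A⁻¹] / [s] = kg·m²·s⁻³·A⁻¹
  (C) J·C⁻¹ = N·m·(s·A)⁻¹ = kg·m²·s⁻³·A⁻¹
  (D) kg·m²·s⁻³·A⁻²
All reduce to kg·m²·s⁻³·A⁻¹ except (D), which is kg·m²·s⁻³·A⁻².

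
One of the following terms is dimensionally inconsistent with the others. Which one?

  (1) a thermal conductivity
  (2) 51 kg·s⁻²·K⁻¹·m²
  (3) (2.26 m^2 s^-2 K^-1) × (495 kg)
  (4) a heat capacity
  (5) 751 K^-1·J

(1)

Expand each in SI base units:
  (1) [thermal conductivity] = kg·m·s⁻³·K⁻¹
  (2) kg·m²·s⁻²·K⁻¹
  (3) [m²·s⁻²·K⁻¹] · [kg] = kg·m²·s⁻²·K⁻¹
  (4) [heat capacity] = kg·m²·s⁻²·K⁻¹
  (5) J·K⁻¹ = N·m·K⁻¹ = kg·m²·s⁻²·K⁻¹
All reduce to kg·m²·s⁻²·K⁻¹ except (1), which is kg·m·s⁻³·K⁻¹.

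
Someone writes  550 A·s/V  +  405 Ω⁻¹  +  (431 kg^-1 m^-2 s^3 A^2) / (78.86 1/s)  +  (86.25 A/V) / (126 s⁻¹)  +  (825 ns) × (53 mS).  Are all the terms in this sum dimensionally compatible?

Reduce each to base SI dimensions:
  550 A·s/V:  A·s·V⁻¹ = A·s·(J·C⁻¹)⁻¹ = kg⁻¹·m⁻²·s⁴·A²
  405 Ω⁻¹:  Ω⁻¹ = (V·A⁻¹)⁻¹ = kg⁻¹·m⁻²·s³·A²
  (431 kg^-1 m^-2 s^3 A^2) / (78.86 1/s):  [kg⁻¹·m⁻²·s³·A²] / [s⁻¹] = kg⁻¹·m⁻²·s⁴·A²
  (86.25 A/V) / (126 s⁻¹):  [kg⁻¹·m⁻²·s³·A²] / [s⁻¹] = kg⁻¹·m⁻²·s⁴·A²
  (825 ns) × (53 mS):  [s] · [kg⁻¹·m⁻²·s³·A²] = kg⁻¹·m⁻²·s⁴·A²
The terms do not share a single dimension (kg⁻¹·m⁻²·s³·A² vs kg⁻¹·m⁻²·s⁴·A²).

No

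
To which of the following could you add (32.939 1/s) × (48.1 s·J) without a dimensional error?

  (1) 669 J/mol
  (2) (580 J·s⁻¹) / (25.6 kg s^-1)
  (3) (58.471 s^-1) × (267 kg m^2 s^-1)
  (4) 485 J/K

(3)

Reference: [s⁻¹] · [kg·m²·s⁻¹] = kg·m²·s⁻².
Each option:
  (1) J·mol⁻¹ = N·m·mol⁻¹ = kg·m²·s⁻²·mol⁻¹
  (2) [kg·m²·s⁻³] / [kg·s⁻¹] = m²·s⁻²
  (3) [s⁻¹] · [kg·m²·s⁻¹] = kg·m²·s⁻²  ← same
  (4) J·K⁻¹ = N·m·K⁻¹ = kg·m²·s⁻²·K⁻¹
Only (3) matches kg·m²·s⁻².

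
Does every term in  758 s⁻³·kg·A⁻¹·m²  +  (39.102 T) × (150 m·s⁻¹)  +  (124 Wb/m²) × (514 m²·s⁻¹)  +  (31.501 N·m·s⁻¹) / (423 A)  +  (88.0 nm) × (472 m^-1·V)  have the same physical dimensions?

No

Work out the base dimensions of each:
  758 s⁻³·kg·A⁻¹·m²:  kg·m²·s⁻³·A⁻¹
  (39.102 T) × (150 m·s⁻¹):  [kg·s⁻²·A⁻¹] · [m·s⁻¹] = kg·m·s⁻³·A⁻¹
  (124 Wb/m²) × (514 m²·s⁻¹):  [kg·s⁻²·A⁻¹] · [m²·s⁻¹] = kg·m²·s⁻³·A⁻¹
  (31.501 N·m·s⁻¹) / (423 A):  [kg·m²·s⁻³] / [A] = kg·m²·s⁻³·A⁻¹
  (88.0 nm) × (472 m^-1·V):  [m] · [kg·m·s⁻³·A⁻¹] = kg·m²·s⁻³·A⁻¹
The terms do not share a single dimension (kg·m²·s⁻³·A⁻¹ vs kg·m·s⁻³·A⁻¹).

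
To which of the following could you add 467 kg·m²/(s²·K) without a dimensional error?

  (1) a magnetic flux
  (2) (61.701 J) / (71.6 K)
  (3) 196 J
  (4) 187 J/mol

(2)

Reference: kg·m²·s⁻²·K⁻¹.
Each option:
  (1) [magnetic flux] = kg·m²·s⁻²·A⁻¹
  (2) [kg·m²·s⁻²] / [K] = kg·m²·s⁻²·K⁻¹  ← same
  (3) J = N·m = kg·m²·s⁻²
  (4) J·mol⁻¹ = N·m·mol⁻¹ = kg·m²·s⁻²·mol⁻¹
Only (2) matches kg·m²·s⁻²·K⁻¹.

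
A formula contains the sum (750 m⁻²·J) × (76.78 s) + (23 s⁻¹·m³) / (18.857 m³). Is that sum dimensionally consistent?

No

Expand each in SI base units:
  (750 m⁻²·J) × (76.78 s):  [kg·s⁻²] · [s] = kg·s⁻¹
  (23 s⁻¹·m³) / (18.857 m³):  [m³·s⁻¹] / [m³] = s⁻¹
kg·s⁻¹ ≠ s⁻¹, so they cannot be added.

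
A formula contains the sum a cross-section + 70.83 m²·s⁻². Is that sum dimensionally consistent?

No

Dimensions:
  a cross-section:  [cross-section] = m²
  70.83 m²·s⁻²:  m²·s⁻²
m² ≠ m²·s⁻², so they cannot be added.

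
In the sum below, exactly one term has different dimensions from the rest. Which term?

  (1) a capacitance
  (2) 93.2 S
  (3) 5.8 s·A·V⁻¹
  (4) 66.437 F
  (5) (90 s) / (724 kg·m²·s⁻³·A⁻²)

In SI base units:
  (1) [capacitance] = kg⁻¹·m⁻²·s⁴·A²
  (2) S = Ω⁻¹ = kg⁻¹·m⁻²·s³·A²
  (3) A·s·V⁻¹ = A·s·(J·C⁻¹)⁻¹ = kg⁻¹·m⁻²·s⁴·A²
  (4) F = C·V⁻¹ = kg⁻¹·m⁻²·s⁴·A²
  (5) [s] / [kg·m²·s⁻³·A⁻²] = kg⁻¹·m⁻²·s⁴·A²
All reduce to kg⁻¹·m⁻²·s⁴·A² except (2), which is kg⁻¹·m⁻²·s³·A².

(2)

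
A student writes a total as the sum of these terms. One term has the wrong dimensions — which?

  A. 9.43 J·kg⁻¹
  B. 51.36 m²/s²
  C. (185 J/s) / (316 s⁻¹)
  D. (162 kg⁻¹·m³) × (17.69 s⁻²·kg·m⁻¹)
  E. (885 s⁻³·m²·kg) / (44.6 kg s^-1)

C.

Reduce each to base SI dimensions:
  A. J·kg⁻¹ = N·m·kg⁻¹ = m²·s⁻²
  B. m²·s⁻²
  C. [kg·m²·s⁻³] / [s⁻¹] = kg·m²·s⁻²
  D. [kg⁻¹·m³] · [kg·m⁻¹·s⁻²] = m²·s⁻²
  E. [kg·m²·s⁻³] / [kg·s⁻¹] = m²·s⁻²
All reduce to m²·s⁻² except C., which is kg·m²·s⁻².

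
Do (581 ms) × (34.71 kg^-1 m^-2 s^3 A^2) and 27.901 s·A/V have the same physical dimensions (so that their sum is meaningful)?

Yes

In SI base units:
  (581 ms) × (34.71 kg^-1 m^-2 s^3 A^2):  [s] · [kg⁻¹·m⁻²·s³·A²] = kg⁻¹·m⁻²·s⁴·A²
  27.901 s·A/V:  A·s·V⁻¹ = A·s·(J·C⁻¹)⁻¹ = kg⁻¹·m⁻²·s⁴·A²
Both are kg⁻¹·m⁻²·s⁴·A², so they have the same dimensions and can be added.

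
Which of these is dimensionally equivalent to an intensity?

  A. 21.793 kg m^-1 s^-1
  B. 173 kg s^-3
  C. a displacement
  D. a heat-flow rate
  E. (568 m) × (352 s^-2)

Reference: [intensity] = kg·s⁻³.
Each option:
  A. kg·m⁻¹·s⁻¹
  B. kg·s⁻³  ← same
  C. [displacement] = m
  D. [heat-flow rate] = kg·m²·s⁻³
  E. [m] · [s⁻²] = m·s⁻²
Only B. matches kg·s⁻³.

B.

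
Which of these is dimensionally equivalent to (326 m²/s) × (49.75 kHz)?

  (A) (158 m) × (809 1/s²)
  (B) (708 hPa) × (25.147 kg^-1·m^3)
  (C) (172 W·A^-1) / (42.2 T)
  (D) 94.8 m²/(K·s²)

(B)

Reference: [m²·s⁻¹] · [s⁻¹] = m²·s⁻².
Each option:
  (A) [m] · [s⁻²] = m·s⁻²
  (B) [kg·m⁻¹·s⁻²] · [kg⁻¹·m³] = m²·s⁻²  ← same
  (C) [kg·m²·s⁻³·A⁻¹] / [kg·s⁻²·A⁻¹] = m²·s⁻¹
  (D) m²·s⁻²·K⁻¹
Only (B) matches m²·s⁻².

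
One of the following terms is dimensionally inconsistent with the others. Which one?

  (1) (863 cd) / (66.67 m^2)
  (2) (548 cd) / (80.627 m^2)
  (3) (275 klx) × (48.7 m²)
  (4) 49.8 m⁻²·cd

(3)

In SI base units:
  (1) [cd] / [m²] = m⁻²·cd
  (2) [cd] / [m²] = m⁻²·cd
  (3) [m⁻²·cd] · [m²] = cd
  (4) cd·m⁻² = m⁻²·cd
All reduce to m⁻²·cd except (3), which is cd.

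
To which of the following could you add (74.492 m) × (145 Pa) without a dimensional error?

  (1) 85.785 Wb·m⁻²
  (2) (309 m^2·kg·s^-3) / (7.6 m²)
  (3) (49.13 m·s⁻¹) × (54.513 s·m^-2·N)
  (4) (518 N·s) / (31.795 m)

(3)

Reference: [m] · [kg·m⁻¹·s⁻²] = kg·s⁻².
Each option:
  (1) Wb·m⁻² = V·s·m⁻² = kg·s⁻²·A⁻¹
  (2) [kg·m²·s⁻³] / [m²] = kg·s⁻³
  (3) [m·s⁻¹] · [kg·m⁻¹·s⁻¹] = kg·s⁻²  ← same
  (4) [kg·m·s⁻¹] / [m] = kg·s⁻¹
Only (3) matches kg·s⁻².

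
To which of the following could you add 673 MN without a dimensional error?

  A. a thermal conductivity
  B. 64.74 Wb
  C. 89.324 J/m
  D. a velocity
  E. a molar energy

C.

Reference: N = kg·m·s⁻².
Each option:
  A. [thermal conductivity] = kg·m·s⁻³·K⁻¹
  B. Wb = V·s = kg·m²·s⁻²·A⁻¹
  C. J·m⁻¹ = N·m·m⁻¹ = kg·m·s⁻²  ← same
  D. [velocity] = m·s⁻¹
  E. [molar energy] = kg·m²·s⁻²·mol⁻¹
Only C. matches kg·m·s⁻².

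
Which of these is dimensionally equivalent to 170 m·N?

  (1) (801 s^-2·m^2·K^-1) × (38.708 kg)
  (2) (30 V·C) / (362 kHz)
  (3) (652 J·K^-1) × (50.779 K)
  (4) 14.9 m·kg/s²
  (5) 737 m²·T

Reference: N·m = kg·m·s⁻²·m = kg·m²·s⁻².
Each option:
  (1) [m²·s⁻²·K⁻¹] · [kg] = kg·m²·s⁻²·K⁻¹
  (2) [kg·m²·s⁻²] / [s⁻¹] = kg·m²·s⁻¹
  (3) [kg·m²·s⁻²·K⁻¹] · [K] = kg·m²·s⁻²  ← same
  (4) kg·m·s⁻²
  (5) T·m² = Wb·m⁻²·m² = kg·m²·s⁻²·A⁻¹
Only (3) matches kg·m²·s⁻².

(3)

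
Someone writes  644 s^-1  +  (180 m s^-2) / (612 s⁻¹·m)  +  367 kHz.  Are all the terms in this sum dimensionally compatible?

In SI base units:
  644 s^-1:  s⁻¹
  (180 m s^-2) / (612 s⁻¹·m):  [m·s⁻²] / [m·s⁻¹] = s⁻¹
  367 kHz:  Hz = s⁻¹
Every term reduces to s⁻¹.

Yes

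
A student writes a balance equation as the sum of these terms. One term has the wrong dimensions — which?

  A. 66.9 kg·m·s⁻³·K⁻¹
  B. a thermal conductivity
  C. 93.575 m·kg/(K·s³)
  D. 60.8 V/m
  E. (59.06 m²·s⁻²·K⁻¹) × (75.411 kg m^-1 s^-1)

Dimensions:
  A. kg·m·s⁻³·K⁻¹
  B. [thermal conductivity] = kg·m·s⁻³·K⁻¹
  C. kg·m·s⁻³·K⁻¹
  D. V·m⁻¹ = J·C⁻¹·m⁻¹ = kg·m·s⁻³·A⁻¹
  E. [m²·s⁻²·K⁻¹] · [kg·m⁻¹·s⁻¹] = kg·m·s⁻³·K⁻¹
All reduce to kg·m·s⁻³·K⁻¹ except D., which is kg·m·s⁻³·A⁻¹.

D.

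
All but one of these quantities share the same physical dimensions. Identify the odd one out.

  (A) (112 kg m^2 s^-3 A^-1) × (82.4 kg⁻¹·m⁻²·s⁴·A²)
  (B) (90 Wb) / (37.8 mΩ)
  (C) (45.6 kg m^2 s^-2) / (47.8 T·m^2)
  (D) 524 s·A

(C)

Expand each in SI base units:
  (A) [kg·m²·s⁻³·A⁻¹] · [kg⁻¹·m⁻²·s⁴·A²] = s·A
  (B) [kg·m²·s⁻²·A⁻¹] / [kg·m²·s⁻³·A⁻²] = s·A
  (C) [kg·m²·s⁻²] / [kg·m²·s⁻²·A⁻¹] = A
  (D) A·s = s·A
All reduce to s·A except (C), which is A.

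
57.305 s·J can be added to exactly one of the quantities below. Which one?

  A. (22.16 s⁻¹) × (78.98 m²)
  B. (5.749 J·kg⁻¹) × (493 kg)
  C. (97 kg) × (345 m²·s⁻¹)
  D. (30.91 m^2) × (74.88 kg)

C.

Reference: J·s = N·m·s = kg·m²·s⁻¹.
Each option:
  A. [s⁻¹] · [m²] = m²·s⁻¹
  B. [m²·s⁻²] · [kg] = kg·m²·s⁻²
  C. [kg] · [m²·s⁻¹] = kg·m²·s⁻¹  ← same
  D. [m²] · [kg] = kg·m²
Only C. matches kg·m²·s⁻¹.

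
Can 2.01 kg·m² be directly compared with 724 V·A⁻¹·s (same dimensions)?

Work out the base dimensions of each:
  2.01 kg·m²:  kg·m²
  724 V·A⁻¹·s:  V·s·A⁻¹ = J·C⁻¹·s·A⁻¹ = kg·m²·s⁻²·A⁻²
kg·m² ≠ kg·m²·s⁻²·A⁻², so they cannot be added.

No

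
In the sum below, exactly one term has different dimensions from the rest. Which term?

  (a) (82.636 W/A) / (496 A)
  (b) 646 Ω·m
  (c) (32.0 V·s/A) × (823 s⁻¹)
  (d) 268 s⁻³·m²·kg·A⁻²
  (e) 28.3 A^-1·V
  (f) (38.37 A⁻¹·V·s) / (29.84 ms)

Expand each in SI base units:
  (a) [kg·m²·s⁻³·A⁻¹] / [A] = kg·m²·s⁻³·A⁻²
  (b) Ω·m = V·A⁻¹·m = kg·m³·s⁻³·A⁻²
  (c) [kg·m²·s⁻²·A⁻²] · [s⁻¹] = kg·m²·s⁻³·A⁻²
  (d) kg·m²·s⁻³·A⁻²
  (e) V·A⁻¹ = J·C⁻¹·A⁻¹ = kg·m²·s⁻³·A⁻²
  (f) [kg·m²·s⁻²·A⁻²] / [s] = kg·m²·s⁻³·A⁻²
All reduce to kg·m²·s⁻³·A⁻² except (b), which is kg·m³·s⁻³·A⁻².

(b)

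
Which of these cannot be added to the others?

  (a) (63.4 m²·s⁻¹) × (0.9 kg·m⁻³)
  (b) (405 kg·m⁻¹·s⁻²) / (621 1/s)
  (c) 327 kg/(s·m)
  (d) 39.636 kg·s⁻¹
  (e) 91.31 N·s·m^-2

Expand each in SI base units:
  (a) [m²·s⁻¹] · [kg·m⁻³] = kg·m⁻¹·s⁻¹
  (b) [kg·m⁻¹·s⁻²] / [s⁻¹] = kg·m⁻¹·s⁻¹
  (c) kg·m⁻¹·s⁻¹
  (d) kg·s⁻¹
  (e) N·s·m⁻² = kg·m·s⁻²·s·m⁻² = kg·m⁻¹·s⁻¹
All reduce to kg·m⁻¹·s⁻¹ except (d), which is kg·s⁻¹.

(d)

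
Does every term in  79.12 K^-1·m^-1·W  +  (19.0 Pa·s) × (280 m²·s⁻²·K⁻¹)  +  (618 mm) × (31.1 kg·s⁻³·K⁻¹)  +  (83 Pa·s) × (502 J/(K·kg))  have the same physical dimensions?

Yes

Work out the base dimensions of each:
  79.12 K^-1·m^-1·W:  W·m⁻¹·K⁻¹ = J·s⁻¹·m⁻¹·K⁻¹ = kg·m·s⁻³·K⁻¹
  (19.0 Pa·s) × (280 m²·s⁻²·K⁻¹):  [kg·m⁻¹·s⁻¹] · [m²·s⁻²·K⁻¹] = kg·m·s⁻³·K⁻¹
  (618 mm) × (31.1 kg·s⁻³·K⁻¹):  [m] · [kg·s⁻³·K⁻¹] = kg·m·s⁻³·K⁻¹
  (83 Pa·s) × (502 J/(K·kg)):  [kg·m⁻¹·s⁻¹] · [m²·s⁻²·K⁻¹] = kg·m·s⁻³·K⁻¹
Every term reduces to kg·m·s⁻³·K⁻¹.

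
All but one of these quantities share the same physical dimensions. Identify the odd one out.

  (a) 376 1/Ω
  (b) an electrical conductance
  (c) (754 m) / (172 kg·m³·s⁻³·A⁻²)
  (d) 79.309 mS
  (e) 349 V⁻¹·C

Expand each in SI base units:
  (a) Ω⁻¹ = (V·A⁻¹)⁻¹ = kg⁻¹·m⁻²·s³·A²
  (b) [electrical conductance] = kg⁻¹·m⁻²·s³·A²
  (c) [m] / [kg·m³·s⁻³·A⁻²] = kg⁻¹·m⁻²·s³·A²
  (d) S = Ω⁻¹ = kg⁻¹·m⁻²·s³·A²
  (e) C·V⁻¹ = s·A·(J·C⁻¹)⁻¹ = kg⁻¹·m⁻²·s⁴·A²
All reduce to kg⁻¹·m⁻²·s³·A² except (e), which is kg⁻¹·m⁻²·s⁴·A².

(e)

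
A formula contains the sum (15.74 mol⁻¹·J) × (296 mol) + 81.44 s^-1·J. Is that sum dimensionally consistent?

No

In SI base units:
  (15.74 mol⁻¹·J) × (296 mol):  [kg·m²·s⁻²·mol⁻¹] · [mol] = kg·m²·s⁻²
  81.44 s^-1·J:  J·s⁻¹ = N·m·s⁻¹ = kg·m²·s⁻³
kg·m²·s⁻² ≠ kg·m²·s⁻³, so they cannot be added.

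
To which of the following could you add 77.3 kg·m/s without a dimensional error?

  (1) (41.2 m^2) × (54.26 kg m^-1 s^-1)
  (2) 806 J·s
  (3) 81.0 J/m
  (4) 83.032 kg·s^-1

Reference: kg·m·s⁻¹.
Each option:
  (1) [m²] · [kg·m⁻¹·s⁻¹] = kg·m·s⁻¹  ← same
  (2) J·s = N·m·s = kg·m²·s⁻¹
  (3) J·m⁻¹ = N·m·m⁻¹ = kg·m·s⁻²
  (4) kg·s⁻¹
Only (1) matches kg·m·s⁻¹.

(1)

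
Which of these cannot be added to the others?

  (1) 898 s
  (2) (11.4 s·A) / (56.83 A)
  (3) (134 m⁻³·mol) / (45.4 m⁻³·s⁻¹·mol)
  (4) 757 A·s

(4)

In SI base units:
  (1) s
  (2) [s·A] / [A] = s
  (3) [m⁻³·mol] / [m⁻³·s⁻¹·mol] = s
  (4) A·s = s·A
All reduce to s except (4), which is s·A.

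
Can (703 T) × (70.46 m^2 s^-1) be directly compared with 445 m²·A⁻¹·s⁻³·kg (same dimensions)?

In SI base units:
  (703 T) × (70.46 m^2 s^-1):  [kg·s⁻²·A⁻¹] · [m²·s⁻¹] = kg·m²·s⁻³·A⁻¹
  445 m²·A⁻¹·s⁻³·kg:  kg·m²·s⁻³·A⁻¹
Both are kg·m²·s⁻³·A⁻¹, so they have the same dimensions and can be added.

Yes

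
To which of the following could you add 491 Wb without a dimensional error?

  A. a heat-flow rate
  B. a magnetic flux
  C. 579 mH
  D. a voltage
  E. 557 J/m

B.

Reference: Wb = V·s = kg·m²·s⁻²·A⁻¹.
Each option:
  A. [heat-flow rate] = kg·m²·s⁻³
  B. [magnetic flux] = kg·m²·s⁻²·A⁻¹  ← same
  C. H = V·s·A⁻¹ = kg·m²·s⁻²·A⁻²
  D. [voltage] = kg·m²·s⁻³·A⁻¹
  E. J·m⁻¹ = N·m·m⁻¹ = kg·m·s⁻²
Only B. matches kg·m²·s⁻²·A⁻¹.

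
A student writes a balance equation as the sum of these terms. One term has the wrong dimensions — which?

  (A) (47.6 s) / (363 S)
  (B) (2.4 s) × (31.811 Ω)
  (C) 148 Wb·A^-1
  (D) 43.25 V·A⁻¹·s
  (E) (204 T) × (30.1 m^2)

Dimensions:
  (A) [s] / [kg⁻¹·m⁻²·s³·A²] = kg·m²·s⁻²·A⁻²
  (B) [s] · [kg·m²·s⁻³·A⁻²] = kg·m²·s⁻²·A⁻²
  (C) Wb·A⁻¹ = V·s·A⁻¹ = kg·m²·s⁻²·A⁻²
  (D) V·s·A⁻¹ = J·C⁻¹·s·A⁻¹ = kg·m²·s⁻²·A⁻²
  (E) [kg·s⁻²·A⁻¹] · [m²] = kg·m²·s⁻²·A⁻¹
All reduce to kg·m²·s⁻²·A⁻² except (E), which is kg·m²·s⁻²·A⁻¹.

(E)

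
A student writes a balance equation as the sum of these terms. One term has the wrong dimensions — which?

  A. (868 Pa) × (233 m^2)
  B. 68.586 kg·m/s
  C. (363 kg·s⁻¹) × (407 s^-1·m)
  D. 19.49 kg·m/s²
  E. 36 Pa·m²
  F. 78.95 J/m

B.

In SI base units:
  A. [kg·m⁻¹·s⁻²] · [m²] = kg·m·s⁻²
  B. kg·m·s⁻¹
  C. [kg·s⁻¹] · [m·s⁻¹] = kg·m·s⁻²
  D. kg·m·s⁻²
  E. Pa·m² = N·m⁻²·m² = kg·m·s⁻²
  F. J·m⁻¹ = N·m·m⁻¹ = kg·m·s⁻²
All reduce to kg·m·s⁻² except B., which is kg·m·s⁻¹.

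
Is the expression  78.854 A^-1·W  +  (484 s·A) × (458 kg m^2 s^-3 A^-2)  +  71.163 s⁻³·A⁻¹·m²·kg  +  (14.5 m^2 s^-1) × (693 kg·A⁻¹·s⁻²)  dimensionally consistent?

Dimensions:
  78.854 A^-1·W:  W·A⁻¹ = J·s⁻¹·A⁻¹ = kg·m²·s⁻³·A⁻¹
  (484 s·A) × (458 kg m^2 s^-3 A^-2):  [s·A] · [kg·m²·s⁻³·A⁻²] = kg·m²·s⁻²·A⁻¹
  71.163 s⁻³·A⁻¹·m²·kg:  kg·m²·s⁻³·A⁻¹
  (14.5 m^2 s^-1) × (693 kg·A⁻¹·s⁻²):  [m²·s⁻¹] · [kg·s⁻²·A⁻¹] = kg·m²·s⁻³·A⁻¹
The terms do not share a single dimension (kg·m²·s⁻²·A⁻¹ vs kg·m²·s⁻³·A⁻¹).

No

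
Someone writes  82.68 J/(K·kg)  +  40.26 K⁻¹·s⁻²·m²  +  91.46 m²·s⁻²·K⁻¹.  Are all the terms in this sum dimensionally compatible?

In SI base units:
  82.68 J/(K·kg):  J·kg⁻¹·K⁻¹ = N·m·kg⁻¹·K⁻¹ = m²·s⁻²·K⁻¹
  40.26 K⁻¹·s⁻²·m²:  m²·s⁻²·K⁻¹
  91.46 m²·s⁻²·K⁻¹:  m²·s⁻²·K⁻¹
Every term reduces to m²·s⁻²·K⁻¹.

Yes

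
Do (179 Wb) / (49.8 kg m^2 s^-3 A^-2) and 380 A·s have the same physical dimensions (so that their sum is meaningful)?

Yes

In SI base units:
  (179 Wb) / (49.8 kg m^2 s^-3 A^-2):  [kg·m²·s⁻²·A⁻¹] / [kg·m²·s⁻³·A⁻²] = s·A
  380 A·s:  A·s = s·A
Both are s·A, so they have the same dimensions and can be added.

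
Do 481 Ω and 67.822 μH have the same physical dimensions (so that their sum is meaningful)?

Reduce each to base SI dimensions:
  481 Ω:  Ω = V·A⁻¹ = kg·m²·s⁻³·A⁻²
  67.822 μH:  H = V·s·A⁻¹ = kg·m²·s⁻²·A⁻²
kg·m²·s⁻³·A⁻² ≠ kg·m²·s⁻²·A⁻², so they cannot be added.

No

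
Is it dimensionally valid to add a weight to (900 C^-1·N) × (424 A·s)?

Yes

Expand each in SI base units:
  a weight:  [weight] = kg·m·s⁻²
  (900 C^-1·N) × (424 A·s):  [kg·m·s⁻³·A⁻¹] · [s·A] = kg·m·s⁻²
Both are kg·m·s⁻², so they have the same dimensions and can be added.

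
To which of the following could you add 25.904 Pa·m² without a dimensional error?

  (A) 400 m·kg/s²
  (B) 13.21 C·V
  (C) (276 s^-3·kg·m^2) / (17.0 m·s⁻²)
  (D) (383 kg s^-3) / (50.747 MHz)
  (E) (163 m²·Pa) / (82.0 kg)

(A)

Reference: Pa·m² = N·m⁻²·m² = kg·m·s⁻².
Each option:
  (A) kg·m·s⁻²  ← same
  (B) C·V = s·A·J·C⁻¹ = kg·m²·s⁻²
  (C) [kg·m²·s⁻³] / [m·s⁻²] = kg·m·s⁻¹
  (D) [kg·s⁻³] / [s⁻¹] = kg·s⁻²
  (E) [kg·m·s⁻²] / [kg] = m·s⁻²
Only (A) matches kg·m·s⁻².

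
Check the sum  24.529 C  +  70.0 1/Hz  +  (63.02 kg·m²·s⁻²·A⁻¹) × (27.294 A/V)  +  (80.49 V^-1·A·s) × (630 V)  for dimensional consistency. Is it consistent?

No

Dimensions:
  24.529 C:  C = s·A
  70.0 1/Hz:  Hz⁻¹ = (s⁻¹)⁻¹ = s
  (63.02 kg·m²·s⁻²·A⁻¹) × (27.294 A/V):  [kg·m²·s⁻²·A⁻¹] · [kg⁻¹·m⁻²·s³·A²] = s·A
  (80.49 V^-1·A·s) × (630 V):  [kg⁻¹·m⁻²·s⁴·A²] · [kg·m²·s⁻³·A⁻¹] = s·A
The terms do not share a single dimension (s vs s·A).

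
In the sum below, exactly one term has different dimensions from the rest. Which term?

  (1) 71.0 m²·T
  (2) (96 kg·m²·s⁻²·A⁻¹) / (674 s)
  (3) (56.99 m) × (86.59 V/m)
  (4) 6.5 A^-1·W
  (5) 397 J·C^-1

In SI base units:
  (1) T·m² = Wb·m⁻²·m² = kg·m²·s⁻²·A⁻¹
  (2) [kg·m²·s⁻²·A⁻¹] / [s] = kg·m²·s⁻³·A⁻¹
  (3) [m] · [kg·m·s⁻³·A⁻¹] = kg·m²·s⁻³·A⁻¹
  (4) W·A⁻¹ = J·s⁻¹·A⁻¹ = kg·m²·s⁻³·A⁻¹
  (5) J·C⁻¹ = N·m·(s·A)⁻¹ = kg·m²·s⁻³·A⁻¹
All reduce to kg·m²·s⁻³·A⁻¹ except (1), which is kg·m²·s⁻²·A⁻¹.

(1)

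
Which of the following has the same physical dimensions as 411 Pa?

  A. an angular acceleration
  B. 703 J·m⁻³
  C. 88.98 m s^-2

Reference: Pa = N·m⁻² = kg·m⁻¹·s⁻².
Each option:
  A. [angular acceleration] = s⁻²
  B. J·m⁻³ = N·m·m⁻³ = kg·m⁻¹·s⁻²  ← same
  C. m·s⁻²
Only B. matches kg·m⁻¹·s⁻².

B.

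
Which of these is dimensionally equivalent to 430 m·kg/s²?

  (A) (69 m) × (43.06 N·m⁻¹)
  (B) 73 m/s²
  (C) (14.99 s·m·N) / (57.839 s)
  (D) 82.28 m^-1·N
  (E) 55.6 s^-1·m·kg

(A)

Reference: kg·m·s⁻².
Each option:
  (A) [m] · [kg·s⁻²] = kg·m·s⁻²  ← same
  (B) m·s⁻²
  (C) [kg·m²·s⁻¹] / [s] = kg·m²·s⁻²
  (D) N·m⁻¹ = kg·m·s⁻²·m⁻¹ = kg·s⁻²
  (E) kg·m·s⁻¹
Only (A) matches kg·m·s⁻².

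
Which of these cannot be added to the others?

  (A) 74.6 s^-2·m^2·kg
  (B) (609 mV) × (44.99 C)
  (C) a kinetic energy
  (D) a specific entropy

Reduce each to base SI dimensions:
  (A) kg·m²·s⁻²
  (B) [kg·m²·s⁻³·A⁻¹] · [s·A] = kg·m²·s⁻²
  (C) [kinetic energy] = kg·m²·s⁻²
  (D) [specific entropy] = m²·s⁻²·K⁻¹
All reduce to kg·m²·s⁻² except (D), which is m²·s⁻²·K⁻¹.

(D)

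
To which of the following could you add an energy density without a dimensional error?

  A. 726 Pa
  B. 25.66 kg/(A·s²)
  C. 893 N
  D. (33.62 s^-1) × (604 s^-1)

A.

Reference: [energy density] = kg·m⁻¹·s⁻².
Each option:
  A. Pa = N·m⁻² = kg·m⁻¹·s⁻²  ← same
  B. kg·s⁻²·A⁻¹
  C. N = kg·m·s⁻²
  D. [s⁻¹] · [s⁻¹] = s⁻²
Only A. matches kg·m⁻¹·s⁻².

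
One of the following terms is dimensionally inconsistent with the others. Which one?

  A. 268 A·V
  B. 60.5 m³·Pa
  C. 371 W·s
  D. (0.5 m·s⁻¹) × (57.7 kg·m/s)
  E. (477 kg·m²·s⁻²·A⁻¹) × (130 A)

In SI base units:
  A. V·A = J·C⁻¹·A = kg·m²·s⁻³
  B. Pa·m³ = N·m⁻²·m³ = kg·m²·s⁻²
  C. W·s = J·s⁻¹·s = kg·m²·s⁻²
  D. [m·s⁻¹] · [kg·m·s⁻¹] = kg·m²·s⁻²
  E. [kg·m²·s⁻²·A⁻¹] · [A] = kg·m²·s⁻²
All reduce to kg·m²·s⁻² except A., which is kg·m²·s⁻³.

A.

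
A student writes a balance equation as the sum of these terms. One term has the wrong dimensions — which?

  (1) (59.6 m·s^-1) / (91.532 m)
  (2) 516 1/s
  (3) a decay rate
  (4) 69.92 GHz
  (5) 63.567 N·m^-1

(5)

Expand each in SI base units:
  (1) [m·s⁻¹] / [m] = s⁻¹
  (2) s⁻¹
  (3) [decay rate] = s⁻¹
  (4) Hz = s⁻¹
  (5) N·m⁻¹ = kg·m·s⁻²·m⁻¹ = kg·s⁻²
All reduce to s⁻¹ except (5), which is kg·s⁻².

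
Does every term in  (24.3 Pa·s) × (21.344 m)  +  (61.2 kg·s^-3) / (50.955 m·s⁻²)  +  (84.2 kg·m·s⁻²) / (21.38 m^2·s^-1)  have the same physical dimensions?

No

Expand each in SI base units:
  (24.3 Pa·s) × (21.344 m):  [kg·m⁻¹·s⁻¹] · [m] = kg·s⁻¹
  (61.2 kg·s^-3) / (50.955 m·s⁻²):  [kg·s⁻³] / [m·s⁻²] = kg·m⁻¹·s⁻¹
  (84.2 kg·m·s⁻²) / (21.38 m^2·s^-1):  [kg·m·s⁻²] / [m²·s⁻¹] = kg·m⁻¹·s⁻¹
The terms do not share a single dimension (kg·m⁻¹·s⁻¹ vs kg·s⁻¹).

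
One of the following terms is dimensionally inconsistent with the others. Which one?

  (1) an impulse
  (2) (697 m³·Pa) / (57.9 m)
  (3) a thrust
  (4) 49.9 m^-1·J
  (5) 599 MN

(1)

In SI base units:
  (1) [impulse] = kg·m·s⁻¹
  (2) [kg·m²·s⁻²] / [m] = kg·m·s⁻²
  (3) [thrust] = kg·m·s⁻²
  (4) J·m⁻¹ = N·m·m⁻¹ = kg·m·s⁻²
  (5) N = kg·m·s⁻²
All reduce to kg·m·s⁻² except (1), which is kg·m·s⁻¹.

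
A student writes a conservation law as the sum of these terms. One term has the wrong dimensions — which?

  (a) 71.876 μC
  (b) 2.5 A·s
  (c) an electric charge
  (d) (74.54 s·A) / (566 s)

(d)

Expand each in SI base units:
  (a) C = s·A
  (b) A·s = s·A
  (c) [electric charge] = s·A
  (d) [s·A] / [s] = A
All reduce to s·A except (d), which is A.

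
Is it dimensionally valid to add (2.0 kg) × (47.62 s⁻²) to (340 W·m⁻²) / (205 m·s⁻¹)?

In SI base units:
  (2.0 kg) × (47.62 s⁻²):  [kg] · [s⁻²] = kg·s⁻²
  (340 W·m⁻²) / (205 m·s⁻¹):  [kg·s⁻³] / [m·s⁻¹] = kg·m⁻¹·s⁻²
kg·s⁻² ≠ kg·m⁻¹·s⁻², so they cannot be added.

No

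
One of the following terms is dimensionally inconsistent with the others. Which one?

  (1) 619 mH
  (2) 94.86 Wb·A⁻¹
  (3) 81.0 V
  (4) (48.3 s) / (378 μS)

In SI base units:
  (1) H = V·s·A⁻¹ = kg·m²·s⁻²·A⁻²
  (2) Wb·A⁻¹ = V·s·A⁻¹ = kg·m²·s⁻²·A⁻²
  (3) V = J·C⁻¹ = kg·m²·s⁻³·A⁻¹
  (4) [s] / [kg⁻¹·m⁻²·s³·A²] = kg·m²·s⁻²·A⁻²
All reduce to kg·m²·s⁻²·A⁻² except (3), which is kg·m²·s⁻³·A⁻¹.

(3)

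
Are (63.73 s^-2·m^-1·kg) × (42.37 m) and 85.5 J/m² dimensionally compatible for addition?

Reduce each to base SI dimensions:
  (63.73 s^-2·m^-1·kg) × (42.37 m):  [kg·m⁻¹·s⁻²] · [m] = kg·s⁻²
  85.5 J/m²:  J·m⁻² = N·m·m⁻² = kg·s⁻²
Both are kg·s⁻², so they have the same dimensions and can be added.

Yes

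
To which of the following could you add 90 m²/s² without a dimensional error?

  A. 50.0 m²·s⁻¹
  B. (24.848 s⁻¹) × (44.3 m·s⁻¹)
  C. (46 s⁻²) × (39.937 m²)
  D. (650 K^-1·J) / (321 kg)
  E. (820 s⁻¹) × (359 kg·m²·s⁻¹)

Reference: m²·s⁻².
Each option:
  A. m²·s⁻¹
  B. [s⁻¹] · [m·s⁻¹] = m·s⁻²
  C. [s⁻²] · [m²] = m²·s⁻²  ← same
  D. [kg·m²·s⁻²·K⁻¹] / [kg] = m²·s⁻²·K⁻¹
  E. [s⁻¹] · [kg·m²·s⁻¹] = kg·m²·s⁻²
Only C. matches m²·s⁻².

C.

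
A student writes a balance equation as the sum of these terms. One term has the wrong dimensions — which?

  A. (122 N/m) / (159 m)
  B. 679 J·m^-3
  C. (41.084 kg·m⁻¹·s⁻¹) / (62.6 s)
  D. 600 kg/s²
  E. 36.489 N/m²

In SI base units:
  A. [kg·s⁻²] / [m] = kg·m⁻¹·s⁻²
  B. J·m⁻³ = N·m·m⁻³ = kg·m⁻¹·s⁻²
  C. [kg·m⁻¹·s⁻¹] / [s] = kg·m⁻¹·s⁻²
  D. kg·s⁻²
  E. N·m⁻² = kg·m·s⁻²·m⁻² = kg·m⁻¹·s⁻²
All reduce to kg·m⁻¹·s⁻² except D., which is kg·s⁻².

D.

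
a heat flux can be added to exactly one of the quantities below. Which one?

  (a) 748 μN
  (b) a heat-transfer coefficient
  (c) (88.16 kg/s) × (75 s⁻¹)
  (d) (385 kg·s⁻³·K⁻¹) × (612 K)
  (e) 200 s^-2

(d)

Reference: [heat flux] = kg·s⁻³.
Each option:
  (a) N = kg·m·s⁻²
  (b) [heat-transfer coefficient] = kg·s⁻³·K⁻¹
  (c) [kg·s⁻¹] · [s⁻¹] = kg·s⁻²
  (d) [kg·s⁻³·K⁻¹] · [K] = kg·s⁻³  ← same
  (e) s⁻²
Only (d) matches kg·s⁻³.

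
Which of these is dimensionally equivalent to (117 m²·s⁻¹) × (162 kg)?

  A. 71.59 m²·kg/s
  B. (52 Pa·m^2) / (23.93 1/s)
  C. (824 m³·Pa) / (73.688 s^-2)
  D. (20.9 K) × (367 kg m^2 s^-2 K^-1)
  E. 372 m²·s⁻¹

A.

Reference: [m²·s⁻¹] · [kg] = kg·m²·s⁻¹.
Each option:
  A. kg·m²·s⁻¹  ← same
  B. [kg·m·s⁻²] / [s⁻¹] = kg·m·s⁻¹
  C. [kg·m²·s⁻²] / [s⁻²] = kg·m²
  D. [K] · [kg·m²·s⁻²·K⁻¹] = kg·m²·s⁻²
  E. m²·s⁻¹
Only A. matches kg·m²·s⁻¹.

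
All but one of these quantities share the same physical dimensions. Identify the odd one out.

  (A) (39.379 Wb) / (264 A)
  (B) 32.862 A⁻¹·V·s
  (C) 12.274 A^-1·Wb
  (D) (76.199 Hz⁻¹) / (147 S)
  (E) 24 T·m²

(E)

Expand each in SI base units:
  (A) [kg·m²·s⁻²·A⁻¹] / [A] = kg·m²·s⁻²·A⁻²
  (B) V·s·A⁻¹ = J·C⁻¹·s·A⁻¹ = kg·m²·s⁻²·A⁻²
  (C) Wb·A⁻¹ = V·s·A⁻¹ = kg·m²·s⁻²·A⁻²
  (D) [s] / [kg⁻¹·m⁻²·s³·A²] = kg·m²·s⁻²·A⁻²
  (E) T·m² = Wb·m⁻²·m² = kg·m²·s⁻²·A⁻¹
All reduce to kg·m²·s⁻²·A⁻² except (E), which is kg·m²·s⁻²·A⁻¹.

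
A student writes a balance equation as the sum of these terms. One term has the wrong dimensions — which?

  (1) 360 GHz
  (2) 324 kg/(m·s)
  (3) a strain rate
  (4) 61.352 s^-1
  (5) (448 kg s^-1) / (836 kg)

Work out the base dimensions of each:
  (1) Hz = s⁻¹
  (2) kg·m⁻¹·s⁻¹
  (3) [strain rate] = s⁻¹
  (4) s⁻¹
  (5) [kg·s⁻¹] / [kg] = s⁻¹
All reduce to s⁻¹ except (2), which is kg·m⁻¹·s⁻¹.

(2)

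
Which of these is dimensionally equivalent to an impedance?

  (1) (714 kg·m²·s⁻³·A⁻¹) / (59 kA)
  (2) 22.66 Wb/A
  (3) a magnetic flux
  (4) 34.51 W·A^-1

Reference: [impedance] = kg·m²·s⁻³·A⁻².
Each option:
  (1) [kg·m²·s⁻³·A⁻¹] / [A] = kg·m²·s⁻³·A⁻²  ← same
  (2) Wb·A⁻¹ = V·s·A⁻¹ = kg·m²·s⁻²·A⁻²
  (3) [magnetic flux] = kg·m²·s⁻²·A⁻¹
  (4) W·A⁻¹ = J·s⁻¹·A⁻¹ = kg·m²·s⁻³·A⁻¹
Only (1) matches kg·m²·s⁻³·A⁻².

(1)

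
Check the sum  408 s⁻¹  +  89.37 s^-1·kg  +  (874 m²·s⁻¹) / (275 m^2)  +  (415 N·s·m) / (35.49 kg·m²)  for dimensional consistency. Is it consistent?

Expand each in SI base units:
  408 s⁻¹:  s⁻¹
  89.37 s^-1·kg:  kg·s⁻¹
  (874 m²·s⁻¹) / (275 m^2):  [m²·s⁻¹] / [m²] = s⁻¹
  (415 N·s·m) / (35.49 kg·m²):  [kg·m²·s⁻¹] / [kg·m²] = s⁻¹
The terms do not share a single dimension (kg·s⁻¹ vs s⁻¹).

No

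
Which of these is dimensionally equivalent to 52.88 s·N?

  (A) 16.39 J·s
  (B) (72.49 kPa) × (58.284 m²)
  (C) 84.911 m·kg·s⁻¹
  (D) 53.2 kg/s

Reference: N·s = kg·m·s⁻²·s = kg·m·s⁻¹.
Each option:
  (A) J·s = N·m·s = kg·m²·s⁻¹
  (B) [kg·m⁻¹·s⁻²] · [m²] = kg·m·s⁻²
  (C) kg·m·s⁻¹  ← same
  (D) kg·s⁻¹
Only (C) matches kg·m·s⁻¹.

(C)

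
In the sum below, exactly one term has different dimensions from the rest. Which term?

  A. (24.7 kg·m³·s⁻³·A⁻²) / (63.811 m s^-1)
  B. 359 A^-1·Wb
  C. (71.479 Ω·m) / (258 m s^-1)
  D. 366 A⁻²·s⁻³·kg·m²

Work out the base dimensions of each:
  A. [kg·m³·s⁻³·A⁻²] / [m·s⁻¹] = kg·m²·s⁻²·A⁻²
  B. Wb·A⁻¹ = V·s·A⁻¹ = kg·m²·s⁻²·A⁻²
  C. [kg·m³·s⁻³·A⁻²] / [m·s⁻¹] = kg·m²·s⁻²·A⁻²
  D. kg·m²·s⁻³·A⁻²
All reduce to kg·m²·s⁻²·A⁻² except D., which is kg·m²·s⁻³·A⁻².

D.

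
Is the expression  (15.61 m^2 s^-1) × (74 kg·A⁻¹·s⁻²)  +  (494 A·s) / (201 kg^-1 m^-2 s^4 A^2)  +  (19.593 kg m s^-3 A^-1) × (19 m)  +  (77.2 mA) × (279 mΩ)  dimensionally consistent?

Reduce each to base SI dimensions:
  (15.61 m^2 s^-1) × (74 kg·A⁻¹·s⁻²):  [m²·s⁻¹] · [kg·s⁻²·A⁻¹] = kg·m²·s⁻³·A⁻¹
  (494 A·s) / (201 kg^-1 m^-2 s^4 A^2):  [s·A] / [kg⁻¹·m⁻²·s⁴·A²] = kg·m²·s⁻³·A⁻¹
  (19.593 kg m s^-3 A^-1) × (19 m):  [kg·m·s⁻³·A⁻¹] · [m] = kg·m²·s⁻³·A⁻¹
  (77.2 mA) × (279 mΩ):  [A] · [kg·m²·s⁻³·A⁻²] = kg·m²·s⁻³·A⁻¹
Every term reduces to kg·m²·s⁻³·A⁻¹.

Yes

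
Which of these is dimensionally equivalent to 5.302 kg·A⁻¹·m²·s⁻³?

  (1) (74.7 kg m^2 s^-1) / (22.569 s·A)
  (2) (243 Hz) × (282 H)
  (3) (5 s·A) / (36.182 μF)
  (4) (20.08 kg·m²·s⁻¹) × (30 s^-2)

Reference: kg·m²·s⁻³·A⁻¹.
Each option:
  (1) [kg·m²·s⁻¹] / [s·A] = kg·m²·s⁻²·A⁻¹
  (2) [s⁻¹] · [kg·m²·s⁻²·A⁻²] = kg·m²·s⁻³·A⁻²
  (3) [s·A] / [kg⁻¹·m⁻²·s⁴·A²] = kg·m²·s⁻³·A⁻¹  ← same
  (4) [kg·m²·s⁻¹] · [s⁻²] = kg·m²·s⁻³
Only (3) matches kg·m²·s⁻³·A⁻¹.

(3)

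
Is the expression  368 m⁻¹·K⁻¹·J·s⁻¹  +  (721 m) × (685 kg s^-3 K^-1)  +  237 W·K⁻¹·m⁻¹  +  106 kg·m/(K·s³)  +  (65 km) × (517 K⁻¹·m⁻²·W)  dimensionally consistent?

Yes

Work out the base dimensions of each:
  368 m⁻¹·K⁻¹·J·s⁻¹:  J·s⁻¹·m⁻¹·K⁻¹ = N·m·s⁻¹·m⁻¹·K⁻¹ = kg·m·s⁻³·K⁻¹
  (721 m) × (685 kg s^-3 K^-1):  [m] · [kg·s⁻³·K⁻¹] = kg·m·s⁻³·K⁻¹
  237 W·K⁻¹·m⁻¹:  W·m⁻¹·K⁻¹ = J·s⁻¹·m⁻¹·K⁻¹ = kg·m·s⁻³·K⁻¹
  106 kg·m/(K·s³):  kg·m·s⁻³·K⁻¹
  (65 km) × (517 K⁻¹·m⁻²·W):  [m] · [kg·s⁻³·K⁻¹] = kg·m·s⁻³·K⁻¹
Every term reduces to kg·m·s⁻³·K⁻¹.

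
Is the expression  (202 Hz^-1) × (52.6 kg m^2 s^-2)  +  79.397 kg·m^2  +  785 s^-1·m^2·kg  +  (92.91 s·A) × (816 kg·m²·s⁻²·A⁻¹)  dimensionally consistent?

No

Expand each in SI base units:
  (202 Hz^-1) × (52.6 kg m^2 s^-2):  [s] · [kg·m²·s⁻²] = kg·m²·s⁻¹
  79.397 kg·m^2:  kg·m²
  785 s^-1·m^2·kg:  kg·m²·s⁻¹
  (92.91 s·A) × (816 kg·m²·s⁻²·A⁻¹):  [s·A] · [kg·m²·s⁻²·A⁻¹] = kg·m²·s⁻¹
The terms do not share a single dimension (kg·m² vs kg·m²·s⁻¹).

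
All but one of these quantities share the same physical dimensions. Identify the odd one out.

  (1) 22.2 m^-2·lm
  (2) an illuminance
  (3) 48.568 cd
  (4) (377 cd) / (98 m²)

(3)

Reduce each to base SI dimensions:
  (1) lm·m⁻² = cd·m⁻² = m⁻²·cd
  (2) [illuminance] = m⁻²·cd
  (3) cd
  (4) [cd] / [m²] = m⁻²·cd
All reduce to m⁻²·cd except (3), which is cd.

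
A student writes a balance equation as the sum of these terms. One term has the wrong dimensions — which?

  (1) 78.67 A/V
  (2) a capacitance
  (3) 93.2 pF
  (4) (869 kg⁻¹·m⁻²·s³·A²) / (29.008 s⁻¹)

Expand each in SI base units:
  (1) A·V⁻¹ = A·(J·C⁻¹)⁻¹ = kg⁻¹·m⁻²·s³·A²
  (2) [capacitance] = kg⁻¹·m⁻²·s⁴·A²
  (3) F = C·V⁻¹ = kg⁻¹·m⁻²·s⁴·A²
  (4) [kg⁻¹·m⁻²·s³·A²] / [s⁻¹] = kg⁻¹·m⁻²·s⁴·A²
All reduce to kg⁻¹·m⁻²·s⁴·A² except (1), which is kg⁻¹·m⁻²·s³·A².

(1)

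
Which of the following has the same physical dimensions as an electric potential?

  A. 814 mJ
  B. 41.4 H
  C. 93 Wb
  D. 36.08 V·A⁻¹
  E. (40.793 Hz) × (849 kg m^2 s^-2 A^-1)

E.

Reference: [electric potential] = kg·m²·s⁻³·A⁻¹.
Each option:
  A. J = N·m = kg·m²·s⁻²
  B. H = V·s·A⁻¹ = kg·m²·s⁻²·A⁻²
  C. Wb = V·s = kg·m²·s⁻²·A⁻¹
  D. V·A⁻¹ = J·C⁻¹·A⁻¹ = kg·m²·s⁻³·A⁻²
  E. [s⁻¹] · [kg·m²·s⁻²·A⁻¹] = kg·m²·s⁻³·A⁻¹  ← same
Only E. matches kg·m²·s⁻³·A⁻¹.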